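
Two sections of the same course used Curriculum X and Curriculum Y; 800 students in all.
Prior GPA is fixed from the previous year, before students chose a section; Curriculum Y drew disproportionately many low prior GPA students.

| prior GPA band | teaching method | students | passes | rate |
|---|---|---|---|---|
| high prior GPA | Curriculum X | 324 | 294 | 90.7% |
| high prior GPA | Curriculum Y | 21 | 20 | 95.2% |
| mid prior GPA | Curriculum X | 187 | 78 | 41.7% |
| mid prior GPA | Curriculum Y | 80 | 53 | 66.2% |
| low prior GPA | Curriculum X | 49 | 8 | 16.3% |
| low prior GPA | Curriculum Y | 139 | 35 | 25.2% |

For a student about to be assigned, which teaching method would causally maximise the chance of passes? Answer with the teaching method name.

Within every prior GPA band level Curriculum Y has the higher rate, yet pooled Curriculum X does — Simpson's reversal.
Since prior GPA band is a pre-existing factor (not a product of the teaching method) and it affects the outcome on its own, it is a confounder. The stratified rates, not the pooled rate, identify the causal effect.
Within each level — high prior GPA: 90.7% vs 95.2%; mid prior GPA: 41.7% vs 66.2%; low prior GPA: 16.3% vs 25.2% — Curriculum Y is higher every time.

Curriculum Y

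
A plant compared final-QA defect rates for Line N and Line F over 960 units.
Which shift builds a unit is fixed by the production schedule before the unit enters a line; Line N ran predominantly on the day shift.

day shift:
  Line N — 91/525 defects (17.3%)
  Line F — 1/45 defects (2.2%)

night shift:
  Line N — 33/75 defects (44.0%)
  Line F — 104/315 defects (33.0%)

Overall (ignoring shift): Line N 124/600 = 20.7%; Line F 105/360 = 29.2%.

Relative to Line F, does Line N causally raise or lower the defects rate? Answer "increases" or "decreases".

Shift is set before the line has any effect — it is not caused by the line — and it independently drives the outcome. That makes it a confounder, so the causal comparison is within shift levels.
Within each level — day shift: 17.3% vs 2.2%; night shift: 44.0% vs 33.0% — Line F is lower every time.

increases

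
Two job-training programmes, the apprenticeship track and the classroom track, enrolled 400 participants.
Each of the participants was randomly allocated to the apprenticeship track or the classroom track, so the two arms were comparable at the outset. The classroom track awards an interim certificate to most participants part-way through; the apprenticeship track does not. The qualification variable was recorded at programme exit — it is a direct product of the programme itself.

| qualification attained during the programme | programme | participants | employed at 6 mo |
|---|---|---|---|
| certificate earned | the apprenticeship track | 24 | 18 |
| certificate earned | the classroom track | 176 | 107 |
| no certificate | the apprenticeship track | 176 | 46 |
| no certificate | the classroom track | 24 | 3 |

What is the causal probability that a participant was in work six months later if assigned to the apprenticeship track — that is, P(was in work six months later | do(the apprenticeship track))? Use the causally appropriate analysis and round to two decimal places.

0.32

The stratified and pooled comparisons disagree (the apprenticeship track wins within each qualification attained during the programme; the classroom track wins overall), so the answer turns on the causal role of qualification attained during the programme.
Qualification attained during the programme here is a post-treatment variable shaped by the programme; conditioning on it would introduce bias rather than remove it. The overall comparison is the causal one.
So P(outcome | do(the apprenticeship track)) is just the pooled rate for the apprenticeship track: 64/200 = 0.320.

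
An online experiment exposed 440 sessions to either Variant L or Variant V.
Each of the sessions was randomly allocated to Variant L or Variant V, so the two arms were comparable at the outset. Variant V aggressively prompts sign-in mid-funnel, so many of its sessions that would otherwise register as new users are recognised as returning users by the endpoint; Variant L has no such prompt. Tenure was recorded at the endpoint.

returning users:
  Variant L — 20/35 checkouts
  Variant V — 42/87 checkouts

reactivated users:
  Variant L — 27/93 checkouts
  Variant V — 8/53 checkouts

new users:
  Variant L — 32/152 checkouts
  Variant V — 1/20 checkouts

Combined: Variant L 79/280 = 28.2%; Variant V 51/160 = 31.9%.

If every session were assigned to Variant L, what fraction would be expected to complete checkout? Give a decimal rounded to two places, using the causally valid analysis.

Because the variant influences user tenure, user tenure is a post-treatment mediator, not a confounder. Stratifying on it would bias the estimate; the causal effect is the crude pooled difference.
So P(outcome | do(Variant L)) is just the pooled rate for Variant L: 79/280 = 0.282.

0.28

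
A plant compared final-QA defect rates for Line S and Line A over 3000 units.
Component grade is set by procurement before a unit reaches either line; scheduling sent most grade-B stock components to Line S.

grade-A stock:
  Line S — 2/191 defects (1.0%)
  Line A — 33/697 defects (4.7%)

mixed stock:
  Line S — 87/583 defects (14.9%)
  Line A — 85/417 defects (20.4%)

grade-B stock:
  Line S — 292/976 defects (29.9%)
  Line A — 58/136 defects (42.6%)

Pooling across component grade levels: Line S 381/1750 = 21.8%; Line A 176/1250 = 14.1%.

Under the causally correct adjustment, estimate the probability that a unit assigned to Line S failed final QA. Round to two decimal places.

Within every component grade level Line S has the lower rate, yet pooled Line A does — Simpson's reversal.
Component grade is set before the line has any effect — it is not caused by the line — and it independently drives the outcome. That makes it a confounder, so the causal comparison is within component grade levels.
Standardising Line S to the population component grade mix: 0.296·2/191 + 0.333·87/583 + 0.371·292/976 = 0.164.

0.16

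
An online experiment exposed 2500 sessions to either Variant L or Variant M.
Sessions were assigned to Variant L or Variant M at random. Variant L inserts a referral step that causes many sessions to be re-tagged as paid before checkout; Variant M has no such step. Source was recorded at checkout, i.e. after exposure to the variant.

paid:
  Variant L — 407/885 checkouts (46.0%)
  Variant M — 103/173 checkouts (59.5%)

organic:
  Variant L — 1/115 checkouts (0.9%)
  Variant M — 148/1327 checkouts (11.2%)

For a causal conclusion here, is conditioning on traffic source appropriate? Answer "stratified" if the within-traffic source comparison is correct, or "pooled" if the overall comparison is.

pooled

Traffic source here is a post-treatment variable shaped by the variant; conditioning on it would introduce bias rather than remove it. The overall comparison is the causal one.
Pooled: Variant L 40.8% vs Variant M 16.7%; Variant L is higher overall.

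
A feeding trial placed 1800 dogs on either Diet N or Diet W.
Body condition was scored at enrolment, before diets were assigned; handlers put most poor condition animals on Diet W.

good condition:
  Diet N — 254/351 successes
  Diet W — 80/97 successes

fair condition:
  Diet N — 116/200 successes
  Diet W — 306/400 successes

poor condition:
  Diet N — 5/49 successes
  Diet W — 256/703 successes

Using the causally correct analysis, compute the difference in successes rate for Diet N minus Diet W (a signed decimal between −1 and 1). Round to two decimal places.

The starting body condition-specific comparison favours Diet W throughout, but the pooled figures favour Diet N. The question is whether to condition on starting body condition.
The imbalance in starting body condition arose from how dogs were allocated, not from anything the diet did; and starting body condition independently affects the outcome. The pooled gap is confounded — condition on starting body condition.
Adjusting over the population distribution of starting body condition: 0.249·(0.724−0.825) + 0.333·(0.580−0.765) + 0.418·(0.102−0.364) = -0.196.

-0.20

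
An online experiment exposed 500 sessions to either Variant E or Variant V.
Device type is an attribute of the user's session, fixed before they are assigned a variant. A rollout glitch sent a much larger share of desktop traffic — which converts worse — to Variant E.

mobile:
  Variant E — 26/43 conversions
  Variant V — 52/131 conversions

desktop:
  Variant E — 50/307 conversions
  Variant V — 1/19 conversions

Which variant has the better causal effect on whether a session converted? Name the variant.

Nothing the variant does changes device type; the imbalance is an allocation artefact. With device type also predicting the outcome, the pooled figure is confounded, and the within-stratum comparison is the causal one.
Within each level — mobile: 60.5% vs 39.7%; desktop: 16.3% vs 5.3% — Variant E is higher every time.

Variant E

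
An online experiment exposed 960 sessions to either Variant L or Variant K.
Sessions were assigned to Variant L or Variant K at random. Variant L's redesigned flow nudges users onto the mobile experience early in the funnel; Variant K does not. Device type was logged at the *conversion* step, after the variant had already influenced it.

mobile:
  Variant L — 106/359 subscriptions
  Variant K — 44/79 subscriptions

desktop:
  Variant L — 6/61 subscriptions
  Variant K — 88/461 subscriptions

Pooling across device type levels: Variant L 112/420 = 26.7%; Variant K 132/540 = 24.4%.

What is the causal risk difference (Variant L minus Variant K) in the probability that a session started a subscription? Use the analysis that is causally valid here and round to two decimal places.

Within every device type level Variant K has the higher rate, yet pooled Variant L does — Simpson's reversal.
Stratifying would compare variants among sessions the variants themselves sorted into device type groups — a form of selection on an intermediate. The unconditioned pooled rates give the total causal effect.
The causal difference is the pooled difference: 0.267 − 0.244 = +0.022.

+0.02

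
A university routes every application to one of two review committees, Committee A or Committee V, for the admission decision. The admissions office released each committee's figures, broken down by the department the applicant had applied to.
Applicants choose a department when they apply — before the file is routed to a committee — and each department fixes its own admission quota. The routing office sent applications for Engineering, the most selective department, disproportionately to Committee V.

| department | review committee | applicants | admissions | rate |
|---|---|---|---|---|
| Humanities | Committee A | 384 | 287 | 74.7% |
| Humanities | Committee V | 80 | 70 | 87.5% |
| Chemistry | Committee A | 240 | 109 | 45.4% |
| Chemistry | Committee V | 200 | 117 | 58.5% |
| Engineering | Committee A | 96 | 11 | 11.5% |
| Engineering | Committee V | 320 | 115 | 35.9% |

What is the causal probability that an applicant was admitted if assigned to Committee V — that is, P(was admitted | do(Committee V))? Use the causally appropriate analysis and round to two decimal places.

The stratified and pooled comparisons disagree (Committee V wins within each department; Committee A wins overall), so the answer turns on the causal role of department.
Department differs across review committees for reasons unrelated to any effect of the review committee itself, and it separately predicts the outcome — a classic confounder. We must compare within department levels.
Standardising Committee V to the population department mix: 0.352·70/80 + 0.333·117/200 + 0.315·115/320 = 0.616.

0.62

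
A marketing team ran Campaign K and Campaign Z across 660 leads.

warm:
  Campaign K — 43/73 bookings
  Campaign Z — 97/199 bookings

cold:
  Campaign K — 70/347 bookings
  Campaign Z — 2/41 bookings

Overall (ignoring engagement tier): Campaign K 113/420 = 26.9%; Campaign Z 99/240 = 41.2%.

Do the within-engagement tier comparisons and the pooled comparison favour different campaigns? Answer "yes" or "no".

yes

Within each engagement tier level (warm 58.9% vs 48.7%; cold 20.2% vs 4.9%), Campaign K has the higher rate every time. Pooled: 26.9% vs 41.2% — Campaign Z has the higher rate overall. The two comparisons disagree.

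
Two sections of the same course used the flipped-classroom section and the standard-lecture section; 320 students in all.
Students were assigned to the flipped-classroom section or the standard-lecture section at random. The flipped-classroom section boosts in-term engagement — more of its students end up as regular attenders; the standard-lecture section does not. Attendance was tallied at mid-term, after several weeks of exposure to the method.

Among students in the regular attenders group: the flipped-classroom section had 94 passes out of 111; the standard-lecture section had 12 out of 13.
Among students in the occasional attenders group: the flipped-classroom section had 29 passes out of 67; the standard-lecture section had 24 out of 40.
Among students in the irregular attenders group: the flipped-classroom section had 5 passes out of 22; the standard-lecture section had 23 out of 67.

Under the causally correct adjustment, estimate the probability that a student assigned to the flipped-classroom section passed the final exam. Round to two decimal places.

0.64

Mid-term attendance lies on the pathway teaching method → mid-term attendance → outcome, so adjusting for it blocks the indirect effect. For the total causal effect of teaching method, use the unadjusted pooled rates.
So P(outcome | do(the flipped-classroom section)) is just the pooled rate for the flipped-classroom section: 128/200 = 0.640.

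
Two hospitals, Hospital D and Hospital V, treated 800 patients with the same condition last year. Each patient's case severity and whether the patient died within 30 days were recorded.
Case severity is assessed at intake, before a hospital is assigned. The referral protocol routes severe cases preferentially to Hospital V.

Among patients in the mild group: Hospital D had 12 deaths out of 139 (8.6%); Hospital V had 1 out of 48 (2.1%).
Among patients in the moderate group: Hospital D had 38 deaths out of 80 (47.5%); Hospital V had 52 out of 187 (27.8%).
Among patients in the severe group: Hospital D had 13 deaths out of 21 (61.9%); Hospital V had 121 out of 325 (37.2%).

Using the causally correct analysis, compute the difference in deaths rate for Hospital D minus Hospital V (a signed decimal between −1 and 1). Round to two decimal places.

Within every case severity level Hospital V has the lower rate, yet pooled Hospital D does — Simpson's reversal.
Here case severity is a common cause — it drives both which hospital a case falls under and the outcome. The crude comparison mixes populations; the stratum-specific rates are the causally relevant ones.
Adjusting over the population distribution of case severity: 0.234·(0.086−0.021) + 0.334·(0.475−0.278) + 0.432·(0.619−0.372) = +0.188.

+0.19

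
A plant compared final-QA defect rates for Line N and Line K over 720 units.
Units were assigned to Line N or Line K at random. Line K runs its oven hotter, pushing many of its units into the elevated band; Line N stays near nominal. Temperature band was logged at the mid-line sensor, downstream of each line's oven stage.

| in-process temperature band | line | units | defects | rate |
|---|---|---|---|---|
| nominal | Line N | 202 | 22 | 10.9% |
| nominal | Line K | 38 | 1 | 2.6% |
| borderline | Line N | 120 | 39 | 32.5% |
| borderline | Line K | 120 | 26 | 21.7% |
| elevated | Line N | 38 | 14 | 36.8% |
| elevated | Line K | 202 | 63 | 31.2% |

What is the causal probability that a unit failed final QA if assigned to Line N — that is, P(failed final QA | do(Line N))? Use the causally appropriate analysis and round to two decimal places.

Stratifying would compare lines among units the lines themselves sorted into in-process temperature band groups — a form of selection on an intermediate. The unconditioned pooled rates give the total causal effect.
So P(outcome | do(Line N)) is just the pooled rate for Line N: 75/360 = 0.208.

0.21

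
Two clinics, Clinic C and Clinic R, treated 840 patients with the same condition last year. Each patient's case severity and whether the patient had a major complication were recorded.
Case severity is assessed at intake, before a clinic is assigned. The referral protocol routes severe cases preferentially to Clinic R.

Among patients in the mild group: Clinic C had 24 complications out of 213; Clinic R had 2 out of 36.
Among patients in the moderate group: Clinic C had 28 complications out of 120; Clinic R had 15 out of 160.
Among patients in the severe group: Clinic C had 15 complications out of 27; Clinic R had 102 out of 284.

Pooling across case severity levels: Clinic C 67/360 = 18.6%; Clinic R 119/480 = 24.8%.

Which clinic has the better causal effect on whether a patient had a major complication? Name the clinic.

Clinic R

The case severity-specific comparison favours Clinic R throughout, but the pooled figures favour Clinic C. The question is whether to condition on case severity.
Case severity is set before the clinic has any effect — it is not caused by the clinic — and it independently drives the outcome. That makes it a confounder, so the causal comparison is within case severity levels.
Within each level — mild: 11.3% vs 5.6%; moderate: 23.3% vs 9.4%; severe: 55.6% vs 35.9% — Clinic R is lower every time.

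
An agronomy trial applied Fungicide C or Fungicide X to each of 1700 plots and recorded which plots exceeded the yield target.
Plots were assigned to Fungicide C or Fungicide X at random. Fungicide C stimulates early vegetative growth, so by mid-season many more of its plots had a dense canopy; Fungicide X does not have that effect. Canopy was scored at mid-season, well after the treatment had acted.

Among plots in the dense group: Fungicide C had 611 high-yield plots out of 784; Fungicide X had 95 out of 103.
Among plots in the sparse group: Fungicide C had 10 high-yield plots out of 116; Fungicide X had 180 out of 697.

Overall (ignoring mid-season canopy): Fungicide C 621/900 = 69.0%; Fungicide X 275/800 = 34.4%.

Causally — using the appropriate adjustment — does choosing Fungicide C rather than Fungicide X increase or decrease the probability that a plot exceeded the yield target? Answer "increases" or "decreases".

Within every mid-season canopy level Fungicide X has the higher rate, yet pooled Fungicide C does — Simpson's reversal.
Because the fungicide influences mid-season canopy, mid-season canopy is a post-treatment mediator, not a confounder. Stratifying on it would bias the estimate; the causal effect is the crude pooled difference.
Pooled: Fungicide C 69.0% vs Fungicide X 34.4%; Fungicide C is higher overall.

increases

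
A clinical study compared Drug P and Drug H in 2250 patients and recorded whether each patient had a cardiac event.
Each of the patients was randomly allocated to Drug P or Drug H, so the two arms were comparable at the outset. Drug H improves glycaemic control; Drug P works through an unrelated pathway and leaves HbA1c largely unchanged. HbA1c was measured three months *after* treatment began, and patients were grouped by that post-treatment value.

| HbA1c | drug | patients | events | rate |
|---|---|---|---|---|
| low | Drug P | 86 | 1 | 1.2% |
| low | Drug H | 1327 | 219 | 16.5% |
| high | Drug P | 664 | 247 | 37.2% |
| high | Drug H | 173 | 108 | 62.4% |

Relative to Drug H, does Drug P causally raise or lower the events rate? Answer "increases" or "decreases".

Within every HbA1c level Drug P has the lower rate, yet pooled Drug H does — Simpson's reversal.
HbA1c is downstream of the drug. One should not condition on a consequence of treatment, so the overall rates are the right comparison.
Pooled: Drug P 33.1% vs Drug H 21.8%; Drug H is lower overall.

increases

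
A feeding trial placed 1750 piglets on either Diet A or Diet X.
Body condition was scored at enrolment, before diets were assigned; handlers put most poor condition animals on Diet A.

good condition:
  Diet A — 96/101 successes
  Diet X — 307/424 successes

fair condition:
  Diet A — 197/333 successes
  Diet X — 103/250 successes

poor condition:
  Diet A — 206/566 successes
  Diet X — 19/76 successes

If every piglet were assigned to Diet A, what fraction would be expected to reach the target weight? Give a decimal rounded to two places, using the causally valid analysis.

0.62

Starting body condition is set before the diet has any effect — it is not caused by the diet — and it independently drives the outcome. That makes it a confounder, so the causal comparison is within starting body condition levels.
Standardising Diet A to the population starting body condition mix: 0.300·96/101 + 0.333·197/333 + 0.367·206/566 = 0.616.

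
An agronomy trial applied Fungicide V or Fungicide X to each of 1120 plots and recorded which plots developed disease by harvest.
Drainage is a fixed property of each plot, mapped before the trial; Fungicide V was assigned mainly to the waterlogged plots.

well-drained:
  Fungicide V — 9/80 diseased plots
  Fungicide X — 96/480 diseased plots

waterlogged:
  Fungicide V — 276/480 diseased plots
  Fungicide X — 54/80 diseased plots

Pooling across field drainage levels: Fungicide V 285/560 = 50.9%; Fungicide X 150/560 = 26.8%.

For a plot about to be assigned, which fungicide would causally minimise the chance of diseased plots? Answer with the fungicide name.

Within every field drainage level Fungicide V has the lower rate, yet pooled Fungicide X does — Simpson's reversal.
Field drainage is set before the fungicide has any effect — it is not caused by the fungicide — and it independently drives the outcome. That makes it a confounder, so the causal comparison is within field drainage levels.
Within each level — well-drained: 11.2% vs 20.0%; waterlogged: 57.5% vs 67.5% — Fungicide V is lower every time.

Fungicide V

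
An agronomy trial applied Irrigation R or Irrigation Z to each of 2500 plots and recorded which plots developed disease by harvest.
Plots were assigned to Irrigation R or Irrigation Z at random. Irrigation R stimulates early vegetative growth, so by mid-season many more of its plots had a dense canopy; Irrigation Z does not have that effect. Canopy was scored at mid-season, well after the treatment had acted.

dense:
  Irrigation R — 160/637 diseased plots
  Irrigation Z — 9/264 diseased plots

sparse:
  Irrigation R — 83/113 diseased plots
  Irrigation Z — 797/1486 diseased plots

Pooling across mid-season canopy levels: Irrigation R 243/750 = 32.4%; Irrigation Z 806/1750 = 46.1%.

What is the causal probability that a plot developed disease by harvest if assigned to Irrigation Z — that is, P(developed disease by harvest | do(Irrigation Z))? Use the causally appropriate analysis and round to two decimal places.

The mid-season canopy-specific comparison favours Irrigation Z throughout, but the pooled figures favour Irrigation R. The question is whether to condition on mid-season canopy.
Mid-season canopy is recorded after the irrigation and is itself shifted by it — it sits on the causal path from irrigation to outcome. Conditioning on a mediator would strip out part of the effect we want; the pooled comparison gives the total causal effect.
So P(outcome | do(Irrigation Z)) is just the pooled rate for Irrigation Z: 806/1750 = 0.461.

0.46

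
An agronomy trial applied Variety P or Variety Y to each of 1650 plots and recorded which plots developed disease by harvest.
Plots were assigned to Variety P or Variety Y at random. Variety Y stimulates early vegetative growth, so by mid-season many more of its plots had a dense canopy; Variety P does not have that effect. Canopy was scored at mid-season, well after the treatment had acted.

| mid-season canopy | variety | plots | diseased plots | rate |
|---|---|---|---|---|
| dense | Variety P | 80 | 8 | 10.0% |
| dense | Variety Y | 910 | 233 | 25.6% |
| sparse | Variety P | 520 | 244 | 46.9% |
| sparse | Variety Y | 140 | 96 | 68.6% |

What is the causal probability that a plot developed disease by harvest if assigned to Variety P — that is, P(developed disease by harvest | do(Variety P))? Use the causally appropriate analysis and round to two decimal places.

0.42

Within every mid-season canopy level Variety P has the lower rate, yet pooled Variety Y does — Simpson's reversal.
Mid-season canopy lies on the pathway variety → mid-season canopy → outcome, so adjusting for it blocks the indirect effect. For the total causal effect of variety, use the unadjusted pooled rates.
So P(outcome | do(Variety P)) is just the pooled rate for Variety P: 252/600 = 0.420.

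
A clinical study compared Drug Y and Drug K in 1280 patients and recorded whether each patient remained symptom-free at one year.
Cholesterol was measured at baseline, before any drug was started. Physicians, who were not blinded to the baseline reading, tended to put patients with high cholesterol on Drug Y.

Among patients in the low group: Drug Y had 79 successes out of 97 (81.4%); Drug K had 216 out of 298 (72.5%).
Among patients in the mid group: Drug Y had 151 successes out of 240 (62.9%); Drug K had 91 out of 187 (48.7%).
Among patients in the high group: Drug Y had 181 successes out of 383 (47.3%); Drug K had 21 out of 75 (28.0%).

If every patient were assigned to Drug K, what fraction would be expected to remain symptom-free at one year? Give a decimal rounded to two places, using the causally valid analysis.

0.49

Within every cholesterol level Drug Y has the higher rate, yet pooled Drug K does — Simpson's reversal.
Since cholesterol is a pre-existing factor (not a product of the drug) and it affects the outcome on its own, it is a confounder. The stratified rates, not the pooled rate, identify the causal effect.
Standardising Drug K to the population cholesterol mix: 0.309·216/298 + 0.334·91/187 + 0.358·21/75 = 0.486.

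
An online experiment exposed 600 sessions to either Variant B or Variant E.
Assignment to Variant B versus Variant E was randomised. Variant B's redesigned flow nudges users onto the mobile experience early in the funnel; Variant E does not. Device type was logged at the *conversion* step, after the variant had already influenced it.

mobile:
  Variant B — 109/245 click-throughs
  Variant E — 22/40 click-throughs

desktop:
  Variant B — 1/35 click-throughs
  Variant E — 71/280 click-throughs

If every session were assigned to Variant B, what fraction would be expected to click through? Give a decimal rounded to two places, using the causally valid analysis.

Device type is recorded after the variant and is itself shifted by it — it sits on the causal path from variant to outcome. Conditioning on a mediator would strip out part of the effect we want; the pooled comparison gives the total causal effect.
So P(outcome | do(Variant B)) is just the pooled rate for Variant B: 110/280 = 0.393.

0.39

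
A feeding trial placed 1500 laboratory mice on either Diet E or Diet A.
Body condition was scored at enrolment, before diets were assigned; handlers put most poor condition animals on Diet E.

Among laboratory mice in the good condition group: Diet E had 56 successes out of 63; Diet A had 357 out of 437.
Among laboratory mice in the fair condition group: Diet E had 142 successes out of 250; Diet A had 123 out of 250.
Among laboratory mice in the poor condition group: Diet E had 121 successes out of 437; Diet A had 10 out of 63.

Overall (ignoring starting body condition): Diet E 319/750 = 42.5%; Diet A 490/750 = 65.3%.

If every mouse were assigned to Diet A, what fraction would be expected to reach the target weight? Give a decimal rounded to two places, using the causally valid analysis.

0.49

Within every starting body condition level Diet E has the higher rate, yet pooled Diet A does — Simpson's reversal.
Starting body condition is set before the diet has any effect — it is not caused by the diet — and it independently drives the outcome. That makes it a confounder, so the causal comparison is within starting body condition levels.
Standardising Diet A to the population starting body condition mix: 0.333·357/437 + 0.333·123/250 + 0.333·10/63 = 0.489.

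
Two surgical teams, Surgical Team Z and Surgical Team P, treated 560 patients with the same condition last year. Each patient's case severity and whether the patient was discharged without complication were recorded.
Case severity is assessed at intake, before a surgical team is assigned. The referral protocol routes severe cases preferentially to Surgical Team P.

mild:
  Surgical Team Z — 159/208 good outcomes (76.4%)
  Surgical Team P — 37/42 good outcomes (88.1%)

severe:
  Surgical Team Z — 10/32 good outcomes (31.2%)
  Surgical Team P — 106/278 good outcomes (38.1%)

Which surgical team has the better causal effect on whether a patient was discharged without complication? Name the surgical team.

Surgical Team P

The imbalance in case severity arose from how patients were allocated, not from anything the surgical team did; and case severity independently affects the outcome. The pooled gap is confounded — condition on case severity.
Within each level — mild: 76.4% vs 88.1%; severe: 31.2% vs 38.1% — Surgical Team P is higher every time.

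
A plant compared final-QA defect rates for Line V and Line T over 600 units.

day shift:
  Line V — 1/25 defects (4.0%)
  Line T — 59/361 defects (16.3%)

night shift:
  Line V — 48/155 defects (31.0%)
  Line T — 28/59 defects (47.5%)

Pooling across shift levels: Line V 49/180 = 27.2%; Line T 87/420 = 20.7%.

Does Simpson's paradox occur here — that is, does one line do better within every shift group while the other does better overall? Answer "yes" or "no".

yes

Within each shift level (day shift 4.0% vs 16.3%; night shift 31.0% vs 47.5%), Line V has the lower rate every time. Pooled: 27.2% vs 20.7% — Line T has the lower rate overall. The two comparisons disagree.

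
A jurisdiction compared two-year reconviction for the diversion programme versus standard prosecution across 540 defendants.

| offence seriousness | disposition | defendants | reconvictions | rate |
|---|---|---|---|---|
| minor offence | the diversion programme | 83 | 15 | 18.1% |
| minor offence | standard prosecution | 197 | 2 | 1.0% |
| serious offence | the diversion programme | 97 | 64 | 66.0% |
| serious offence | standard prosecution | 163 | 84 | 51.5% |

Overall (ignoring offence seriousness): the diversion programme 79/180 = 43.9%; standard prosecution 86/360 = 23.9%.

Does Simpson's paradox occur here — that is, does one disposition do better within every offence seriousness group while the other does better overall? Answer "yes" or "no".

no

Within each offence seriousness level (minor offence 18.1% vs 1.0%; serious offence 66.0% vs 51.5%), standard prosecution has the lower rate every time. Pooled: 43.9% vs 23.9% — standard prosecution has the lower rate overall. They agree.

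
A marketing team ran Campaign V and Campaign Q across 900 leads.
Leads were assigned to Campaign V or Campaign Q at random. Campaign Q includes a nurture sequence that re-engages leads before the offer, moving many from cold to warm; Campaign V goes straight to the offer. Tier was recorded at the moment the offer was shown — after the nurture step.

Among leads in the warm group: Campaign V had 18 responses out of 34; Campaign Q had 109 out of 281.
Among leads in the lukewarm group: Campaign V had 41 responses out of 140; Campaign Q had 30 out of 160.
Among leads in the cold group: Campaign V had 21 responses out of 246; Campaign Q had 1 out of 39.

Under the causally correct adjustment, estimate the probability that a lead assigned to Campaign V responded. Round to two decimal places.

0.19

The engagement tier-specific comparison favours Campaign V throughout, but the pooled figures favour Campaign Q. The question is whether to condition on engagement tier.
Engagement tier is recorded after the campaign and is itself shifted by it — it sits on the causal path from campaign to outcome. Conditioning on a mediator would strip out part of the effect we want; the pooled comparison gives the total causal effect.
So P(outcome | do(Campaign V)) is just the pooled rate for Campaign V: 80/420 = 0.190.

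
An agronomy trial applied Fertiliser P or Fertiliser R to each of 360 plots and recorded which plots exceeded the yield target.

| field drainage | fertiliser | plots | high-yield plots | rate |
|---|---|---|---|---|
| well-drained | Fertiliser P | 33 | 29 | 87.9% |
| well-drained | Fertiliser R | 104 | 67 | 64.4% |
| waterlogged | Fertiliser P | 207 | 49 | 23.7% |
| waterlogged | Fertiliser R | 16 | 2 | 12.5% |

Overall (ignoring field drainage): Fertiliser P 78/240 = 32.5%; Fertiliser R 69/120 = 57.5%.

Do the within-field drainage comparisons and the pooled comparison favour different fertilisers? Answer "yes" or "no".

yes

Within each field drainage level (well-drained 87.9% vs 64.4%; waterlogged 23.7% vs 12.5%), Fertiliser P has the higher rate every time. Pooled: 32.5% vs 57.5% — Fertiliser R has the higher rate overall. The two comparisons disagree.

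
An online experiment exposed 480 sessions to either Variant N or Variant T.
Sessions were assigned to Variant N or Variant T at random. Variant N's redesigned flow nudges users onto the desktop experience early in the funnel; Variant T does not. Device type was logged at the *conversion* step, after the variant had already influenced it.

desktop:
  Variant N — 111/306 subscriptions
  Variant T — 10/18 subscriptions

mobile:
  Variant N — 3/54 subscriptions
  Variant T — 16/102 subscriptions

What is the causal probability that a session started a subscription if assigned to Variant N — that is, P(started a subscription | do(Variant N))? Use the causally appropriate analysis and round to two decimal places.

The device type-specific comparison favours Variant T throughout, but the pooled figures favour Variant N. The question is whether to condition on device type.
The distribution of device type is itself part of what the variant does — it is an intermediate outcome. Holding it fixed would remove that part of the effect; the total effect is the pooled difference.
So P(outcome | do(Variant N)) is just the pooled rate for Variant N: 114/360 = 0.317.

0.32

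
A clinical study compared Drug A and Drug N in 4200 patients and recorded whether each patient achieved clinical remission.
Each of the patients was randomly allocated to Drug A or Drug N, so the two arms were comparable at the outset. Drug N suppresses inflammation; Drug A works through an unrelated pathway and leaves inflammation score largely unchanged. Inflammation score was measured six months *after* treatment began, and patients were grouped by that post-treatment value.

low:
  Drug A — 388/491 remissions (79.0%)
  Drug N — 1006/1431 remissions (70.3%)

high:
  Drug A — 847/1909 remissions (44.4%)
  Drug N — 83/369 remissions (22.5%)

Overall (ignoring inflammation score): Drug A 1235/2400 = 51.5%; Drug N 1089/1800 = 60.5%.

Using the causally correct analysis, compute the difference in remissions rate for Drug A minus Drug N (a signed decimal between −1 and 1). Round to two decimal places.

Because the drug influences inflammation score, inflammation score is a post-treatment mediator, not a confounder. Stratifying on it would bias the estimate; the causal effect is the crude pooled difference.
The causal difference is the pooled difference: 0.515 − 0.605 = -0.090.

-0.09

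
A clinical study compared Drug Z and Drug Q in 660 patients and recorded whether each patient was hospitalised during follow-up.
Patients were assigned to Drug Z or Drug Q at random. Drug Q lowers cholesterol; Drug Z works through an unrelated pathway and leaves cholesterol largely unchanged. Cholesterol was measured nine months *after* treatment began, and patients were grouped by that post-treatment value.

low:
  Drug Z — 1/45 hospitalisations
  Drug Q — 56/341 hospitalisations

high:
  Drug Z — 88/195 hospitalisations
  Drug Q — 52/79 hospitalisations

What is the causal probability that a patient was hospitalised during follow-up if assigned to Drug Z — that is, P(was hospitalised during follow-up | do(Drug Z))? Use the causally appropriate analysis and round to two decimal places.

0.37

The cholesterol-specific comparison favours Drug Z throughout, but the pooled figures favour Drug Q. The question is whether to condition on cholesterol.
Cholesterol lies on the pathway drug → cholesterol → outcome, so adjusting for it blocks the indirect effect. For the total causal effect of drug, use the unadjusted pooled rates.
So P(outcome | do(Drug Z)) is just the pooled rate for Drug Z: 89/240 = 0.371.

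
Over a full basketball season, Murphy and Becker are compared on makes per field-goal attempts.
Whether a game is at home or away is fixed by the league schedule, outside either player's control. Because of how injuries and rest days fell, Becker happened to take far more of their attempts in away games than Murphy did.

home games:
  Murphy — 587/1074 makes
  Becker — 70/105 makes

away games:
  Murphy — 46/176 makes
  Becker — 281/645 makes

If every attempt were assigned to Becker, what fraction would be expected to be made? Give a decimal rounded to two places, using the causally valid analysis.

0.57

The stratified and pooled comparisons disagree (Becker wins within each game venue; Murphy wins overall), so the answer turns on the causal role of game venue.
Game venue is set before the player has any effect — it is not caused by the player — and it independently drives the outcome. That makes it a confounder, so the causal comparison is within game venue levels.
Standardising Becker to the population game venue mix: 0.590·70/105 + 0.410·281/645 = 0.572.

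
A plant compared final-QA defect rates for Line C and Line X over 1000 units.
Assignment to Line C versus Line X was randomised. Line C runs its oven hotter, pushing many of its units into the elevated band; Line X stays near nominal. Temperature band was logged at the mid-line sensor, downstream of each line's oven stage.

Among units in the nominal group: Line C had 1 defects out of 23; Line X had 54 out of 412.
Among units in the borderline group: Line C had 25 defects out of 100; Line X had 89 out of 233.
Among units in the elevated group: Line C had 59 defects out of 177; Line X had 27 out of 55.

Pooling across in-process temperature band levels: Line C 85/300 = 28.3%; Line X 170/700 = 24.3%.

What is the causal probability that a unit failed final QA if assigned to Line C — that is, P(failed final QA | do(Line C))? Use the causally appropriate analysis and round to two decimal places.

0.28

Because the line influences in-process temperature band, in-process temperature band is a post-treatment mediator, not a confounder. Stratifying on it would bias the estimate; the causal effect is the crude pooled difference.
So P(outcome | do(Line C)) is just the pooled rate for Line C: 85/300 = 0.283.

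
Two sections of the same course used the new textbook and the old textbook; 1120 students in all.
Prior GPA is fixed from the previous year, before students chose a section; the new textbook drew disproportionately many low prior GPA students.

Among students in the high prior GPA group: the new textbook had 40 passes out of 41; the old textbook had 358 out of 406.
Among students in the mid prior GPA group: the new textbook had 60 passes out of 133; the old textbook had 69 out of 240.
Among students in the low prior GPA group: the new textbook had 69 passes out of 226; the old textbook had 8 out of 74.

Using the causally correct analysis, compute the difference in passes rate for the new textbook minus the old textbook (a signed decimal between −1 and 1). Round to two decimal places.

Prior GPA band differs across teaching methods for reasons unrelated to any effect of the teaching method itself, and it separately predicts the outcome — a classic confounder. We must compare within prior GPA band levels.
Adjusting over the population distribution of prior GPA band: 0.399·(0.976−0.882) + 0.333·(0.451−0.287) + 0.268·(0.305−0.108) = +0.145.

+0.14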